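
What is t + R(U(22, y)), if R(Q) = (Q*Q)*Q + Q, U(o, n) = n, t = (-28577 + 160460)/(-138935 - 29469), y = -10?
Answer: -170219923/168404 ≈ -1010.8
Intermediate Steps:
t = -131883/168404 (t = 131883/(-168404) = 131883*(-1/168404) = -131883/168404 ≈ -0.78313)
R(Q) = Q + Q**3 (R(Q) = Q**2*Q + Q = Q**3 + Q = Q + Q**3)
t + R(U(22, y)) = -131883/168404 + (-10 + (-10)**3) = -131883/168404 + (-10 - 1000) = -131883/168404 - 1010 = -170219923/168404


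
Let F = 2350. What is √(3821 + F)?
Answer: 11*√51 ≈ 78.556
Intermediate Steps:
√(3821 + F) = √(3821 + 2350) = √6171 = 11*√51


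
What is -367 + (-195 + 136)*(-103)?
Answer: 5710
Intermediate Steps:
-367 + (-195 + 136)*(-103) = -367 - 59*(-103) = -367 + 6077 = 5710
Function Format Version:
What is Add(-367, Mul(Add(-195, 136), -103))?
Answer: 5710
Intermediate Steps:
Add(-367, Mul(Add(-195, 136), -103)) = Add(-367, Mul(-59, -103)) = Add(-367, 6077) = 5710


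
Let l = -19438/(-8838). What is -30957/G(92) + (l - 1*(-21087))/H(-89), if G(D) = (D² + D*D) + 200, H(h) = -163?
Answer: -1618510884245/12337247016 ≈ -131.19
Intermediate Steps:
l = 9719/4419 (l = -19438*(-1/8838) = 9719/4419 ≈ 2.1994)
G(D) = 200 + 2*D² (G(D) = (D² + D²) + 200 = 2*D² + 200 = 200 + 2*D²)
-30957/G(92) + (l - 1*(-21087))/H(-89) = -30957/(200 + 2*92²) + (9719/4419 - 1*(-21087))/(-163) = -30957/(200 + 2*8464) + (9719/4419 + 21087)*(-1/163) = -30957/(200 + 16928) + (93193172/4419)*(-1/163) = -30957/17128 - 93193172/720297 = -1618510884245/12337247016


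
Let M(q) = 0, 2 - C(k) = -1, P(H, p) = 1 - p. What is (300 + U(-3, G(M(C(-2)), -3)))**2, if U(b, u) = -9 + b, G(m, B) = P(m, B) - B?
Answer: 82944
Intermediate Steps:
C(k) = 3 (C(k) = 2 - 1*(-1) = 2 + 1 = 3)
G(m, B) = 1 - 2*B (G(m, B) = (1 - B) - B = 1 - 2*B)
(300 + U(-3, G(M(C(-2)), -3)))**2 = (300 + (-9 - 3))**2 = (300 - 12)**2 = 288**2 = 82944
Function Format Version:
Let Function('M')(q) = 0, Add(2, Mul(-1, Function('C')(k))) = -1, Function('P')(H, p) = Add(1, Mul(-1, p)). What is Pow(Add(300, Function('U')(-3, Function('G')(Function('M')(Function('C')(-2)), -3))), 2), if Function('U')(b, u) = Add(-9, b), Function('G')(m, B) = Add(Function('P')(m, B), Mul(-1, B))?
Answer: 82944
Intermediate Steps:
Function('C')(k) = 3 (Function('C')(k) = Add(2, Mul(-1, -1)) = Add(2, 1) = 3)
Function('G')(m, B) = Add(1, Mul(-2, B)) (Function('G')(m, B) = Add(Add(1, Mul(-1, B)), Mul(-1, B)) = Add(1, Mul(-2, B)))
Pow(Add(300, Function('U')(-3, Function('G')(Function('M')(Function('C')(-2)), -3))), 2) = Pow(Add(300, Add(-9, -3)), 2) = Pow(Add(300, -12), 2) = Pow(288, 2) = 82944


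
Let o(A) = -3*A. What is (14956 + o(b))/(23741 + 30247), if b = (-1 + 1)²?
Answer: 3739/13497 ≈ 0.27702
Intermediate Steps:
b = 0 (b = 0² = 0)
(14956 + o(b))/(23741 + 30247) = (14956 - 3*0)/(23741 + 30247) = (14956 + 0)/53988 = 14956*(1/53988) = 3739/13497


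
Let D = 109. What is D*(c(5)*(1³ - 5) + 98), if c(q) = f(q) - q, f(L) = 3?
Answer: 11554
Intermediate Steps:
c(q) = 3 - q
D*(c(5)*(1³ - 5) + 98) = 109*((3 - 1*5)*(1³ - 5) + 98) = 109*((3 - 5)*(1 - 5) + 98) = 109*(-2*(-4) + 98) = 109*(8 + 98) = 109*106 = 11554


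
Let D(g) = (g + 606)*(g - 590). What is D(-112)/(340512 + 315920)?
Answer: -86697/164108 ≈ -0.52829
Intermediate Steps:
D(g) = (-590 + g)*(606 + g) (D(g) = (606 + g)*(-590 + g) = (-590 + g)*(606 + g))
D(-112)/(340512 + 315920) = (-357540 + (-112)**2 + 16*(-112))/(340512 + 315920) = (-357540 + 12544 - 1792)/656432 = -346788*1/656432 = -86697/164108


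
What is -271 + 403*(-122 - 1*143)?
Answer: -107066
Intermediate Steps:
-271 + 403*(-122 - 1*143) = -271 + 403*(-122 - 143) = -271 + 403*(-265) = -271 - 106795 = -107066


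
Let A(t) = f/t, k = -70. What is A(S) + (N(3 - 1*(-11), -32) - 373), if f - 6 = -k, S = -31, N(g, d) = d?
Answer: -12631/31 ≈ -407.45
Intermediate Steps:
f = 76 (f = 6 - 1*(-70) = 6 + 70 = 76)
A(t) = 76/t
A(S) + (N(3 - 1*(-11), -32) - 373) = 76/(-31) + (-32 - 373) = 76*(-1/31) - 405 = -76/31 - 405 = -12631/31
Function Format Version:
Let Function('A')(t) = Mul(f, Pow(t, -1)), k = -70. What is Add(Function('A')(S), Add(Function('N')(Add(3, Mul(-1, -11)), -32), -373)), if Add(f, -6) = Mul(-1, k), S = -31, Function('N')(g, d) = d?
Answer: Rational(-12631, 31) ≈ -407.45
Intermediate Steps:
f = 76 (f = Add(6, Mul(-1, -70)) = Add(6, 70) = 76)
Function('A')(t) = Mul(76, Pow(t, -1))
Add(Function('A')(S), Add(Function('N')(Add(3, Mul(-1, -11)), -32), -373)) = Add(Mul(76, Pow(-31, -1)), Add(-32, -373)) = Add(Mul(76, Rational(-1, 31)), -405) = Add(Rational(-76, 31), -405) = Rational(-12631, 31)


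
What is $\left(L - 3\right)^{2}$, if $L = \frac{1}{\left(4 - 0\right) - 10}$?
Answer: $\frac{361}{36} \approx 10.028$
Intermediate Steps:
$L = - \frac{1}{6}$ ($L = \frac{1}{\left(4 + 0\right) - 10} = \frac{1}{4 - 10} = \frac{1}{-6} = - \frac{1}{6} \approx -0.16667$)
$\left(L - 3\right)^{2} = \left(- \frac{1}{6} - 3\right)^{2} = \left(- \frac{19}{6}\right)^{2} = \frac{361}{36}$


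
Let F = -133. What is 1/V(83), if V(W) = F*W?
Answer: -1/11039 ≈ -9.0588e-5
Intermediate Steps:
V(W) = -133*W
1/V(83) = 1/(-133*83) = 1/(-11039) = -1/11039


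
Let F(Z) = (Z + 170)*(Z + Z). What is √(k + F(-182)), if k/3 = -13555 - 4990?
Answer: I*√51267 ≈ 226.42*I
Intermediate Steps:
F(Z) = 2*Z*(170 + Z) (F(Z) = (170 + Z)*(2*Z) = 2*Z*(170 + Z))
k = -55635 (k = 3*(-13555 - 4990) = 3*(-18545) = -55635)
√(k + F(-182)) = √(-55635 + 2*(-182)*(170 - 182)) = √(-55635 + 2*(-182)*(-12)) = √(-55635 + 4368) = √(-51267) = I*√51267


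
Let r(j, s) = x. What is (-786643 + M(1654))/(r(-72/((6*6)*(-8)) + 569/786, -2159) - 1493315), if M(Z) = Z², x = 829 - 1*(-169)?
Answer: -649691/497439 ≈ -1.3061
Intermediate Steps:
x = 998 (x = 829 + 169 = 998)
r(j, s) = 998
(-786643 + M(1654))/(r(-72/((6*6)*(-8)) + 569/786, -2159) - 1493315) = (-786643 + 1654²)/(998 - 1493315) = (-786643 + 2735716)/(-1492317) = 1949073*(-1/1492317) = -649691/497439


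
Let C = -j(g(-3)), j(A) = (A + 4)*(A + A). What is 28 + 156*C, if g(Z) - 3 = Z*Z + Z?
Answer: -36476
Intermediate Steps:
g(Z) = 3 + Z + Z**2 (g(Z) = 3 + (Z*Z + Z) = 3 + (Z**2 + Z) = 3 + (Z + Z**2) = 3 + Z + Z**2)
j(A) = 2*A*(4 + A) (j(A) = (4 + A)*(2*A) = 2*A*(4 + A))
C = -234 (C = -2*(3 - 3 + (-3)**2)*(4 + (3 - 3 + (-3)**2)) = -2*(3 - 3 + 9)*(4 + (3 - 3 + 9)) = -2*9*(4 + 9) = -2*9*13 = -1*234 = -234)
28 + 156*C = 28 + 156*(-234) = 28 - 36504 = -36476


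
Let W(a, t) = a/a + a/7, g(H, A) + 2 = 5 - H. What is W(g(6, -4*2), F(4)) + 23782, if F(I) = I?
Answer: 166478/7 ≈ 23783.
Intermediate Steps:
g(H, A) = 3 - H (g(H, A) = -2 + (5 - H) = 3 - H)
W(a, t) = 1 + a/7 (W(a, t) = 1 + a*(⅐) = 1 + a/7)
W(g(6, -4*2), F(4)) + 23782 = (1 + (3 - 1*6)/7) + 23782 = (1 + (3 - 6)/7) + 23782 = (1 + (⅐)*(-3)) + 23782 = (1 - 3/7) + 23782 = 4/7 + 23782 = 166478/7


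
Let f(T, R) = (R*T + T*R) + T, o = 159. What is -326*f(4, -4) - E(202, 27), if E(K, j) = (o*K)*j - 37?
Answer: -858021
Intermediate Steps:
f(T, R) = T + 2*R*T (f(T, R) = (R*T + R*T) + T = 2*R*T + T = T + 2*R*T)
E(K, j) = -37 + 159*K*j (E(K, j) = (159*K)*j - 37 = 159*K*j - 37 = -37 + 159*K*j)
-326*f(4, -4) - E(202, 27) = -1304*(1 + 2*(-4)) - (-37 + 159*202*27) = -1304*(1 - 8) - (-37 + 867186) = -1304*(-7) - 1*867149 = -326*(-28) - 867149 = 9128 - 867149 = -858021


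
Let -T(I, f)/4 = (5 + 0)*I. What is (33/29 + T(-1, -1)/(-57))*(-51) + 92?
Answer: 28575/551 ≈ 51.860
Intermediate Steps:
T(I, f) = -20*I (T(I, f) = -4*(5 + 0)*I = -20*I)
(33/29 + T(-1, -1)/(-57))*(-51) + 92 = (33/29 - 20*(-1)/(-57))*(-51) + 92 = (33*(1/29) + 20*(-1/57))*(-51) + 92 = (33/29 - 20/57)*(-51) + 92 = (1301/1653)*(-51) + 92 = -22117/551 + 92 = 28575/551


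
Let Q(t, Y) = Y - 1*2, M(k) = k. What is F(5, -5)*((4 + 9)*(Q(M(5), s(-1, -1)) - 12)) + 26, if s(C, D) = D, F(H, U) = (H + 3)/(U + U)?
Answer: 182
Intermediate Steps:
F(H, U) = (3 + H)/(2*U) (F(H, U) = (3 + H)/((2*U)) = (3 + H)*(1/(2*U)) = (3 + H)/(2*U))
Q(t, Y) = -2 + Y (Q(t, Y) = Y - 2 = -2 + Y)
F(5, -5)*((4 + 9)*(Q(M(5), s(-1, -1)) - 12)) + 26 = ((1/2)*(3 + 5)/(-5))*((4 + 9)*((-2 - 1) - 12)) + 26 = ((1/2)*(-1/5)*8)*(13*(-3 - 12)) + 26 = -52*(-15)/5 + 26 = -4/5*(-195) + 26 = 156 + 26 = 182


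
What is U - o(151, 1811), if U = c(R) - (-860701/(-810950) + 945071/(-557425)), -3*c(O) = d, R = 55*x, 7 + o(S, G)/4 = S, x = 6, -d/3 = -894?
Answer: -26568710497599/18081752150 ≈ -1469.4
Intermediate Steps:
d = 2682 (d = -3*(-894) = 2682)
o(S, G) = -28 + 4*S
R = 330 (R = 55*6 = 330)
c(O) = -894 (c(O) = -1/3*2682 = -894)
U = -16153621259199/18081752150 (U = -894 - (-860701/(-810950) + 945071/(-557425)) = -894 - (-860701*(-1/810950) + 945071*(-1/557425)) = -894 - (860701/810950 - 945071/557425) = -894 - 1*(-11465162901/18081752150) = -894 + 11465162901/18081752150 = -16153621259199/18081752150 ≈ -893.37)
U - o(151, 1811) = -16153621259199/18081752150 - (-28 + 4*151) = -16153621259199/18081752150 - (-28 + 604) = -16153621259199/18081752150 - 1*576 = -16153621259199/18081752150 - 576 = -26568710497599/18081752150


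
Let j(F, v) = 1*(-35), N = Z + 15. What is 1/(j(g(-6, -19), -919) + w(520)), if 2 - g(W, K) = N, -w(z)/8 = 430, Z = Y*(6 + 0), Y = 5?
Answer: -1/3475 ≈ -0.00028777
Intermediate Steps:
Z = 30 (Z = 5*(6 + 0) = 5*6 = 30)
N = 45 (N = 30 + 15 = 45)
w(z) = -3440 (w(z) = -8*430 = -3440)
g(W, K) = -43 (g(W, K) = 2 - 1*45 = 2 - 45 = -43)
j(F, v) = -35
1/(j(g(-6, -19), -919) + w(520)) = 1/(-35 - 3440) = 1/(-3475) = -1/3475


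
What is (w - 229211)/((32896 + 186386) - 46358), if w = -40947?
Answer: -135079/86462 ≈ -1.5623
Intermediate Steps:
(w - 229211)/((32896 + 186386) - 46358) = (-40947 - 229211)/((32896 + 186386) - 46358) = -270158/(219282 - 46358) = -270158/172924 = -270158*1/172924 = -135079/86462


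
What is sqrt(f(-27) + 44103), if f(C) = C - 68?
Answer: 2*sqrt(11002) ≈ 209.78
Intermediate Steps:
f(C) = -68 + C
sqrt(f(-27) + 44103) = sqrt((-68 - 27) + 44103) = sqrt(-95 + 44103) = sqrt(44008) = 2*sqrt(11002)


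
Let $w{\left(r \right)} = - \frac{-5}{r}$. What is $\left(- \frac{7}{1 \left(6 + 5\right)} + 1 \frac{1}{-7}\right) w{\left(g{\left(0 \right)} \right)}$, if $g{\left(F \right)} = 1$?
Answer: $- \frac{300}{77} \approx -3.8961$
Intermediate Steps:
$w{\left(r \right)} = \frac{5}{r}$
$\left(- \frac{7}{1 \left(6 + 5\right)} + 1 \frac{1}{-7}\right) w{\left(g{\left(0 \right)} \right)} = \left(- \frac{7}{1 \left(6 + 5\right)} + 1 \frac{1}{-7}\right) \frac{5}{1} = \left(- \frac{7}{1 \cdot 11} + 1 \left(- \frac{1}{7}\right)\right) 5 \cdot 1 = \left(- \frac{7}{11} - \frac{1}{7}\right) 5 = \left(- \frac{60}{77}\right) 5 = - \frac{300}{77}$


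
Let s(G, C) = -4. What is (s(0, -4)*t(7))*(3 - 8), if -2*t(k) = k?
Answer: -70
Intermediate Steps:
t(k) = -k/2
(s(0, -4)*t(7))*(3 - 8) = (-(-2)*7)*(3 - 8) = -4*(-7/2)*(-5) = 14*(-5) = -70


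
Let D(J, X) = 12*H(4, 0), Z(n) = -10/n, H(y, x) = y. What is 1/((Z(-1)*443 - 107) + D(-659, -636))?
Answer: 1/4371 ≈ 0.00022878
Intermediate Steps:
D(J, X) = 48 (D(J, X) = 12*4 = 48)
1/((Z(-1)*443 - 107) + D(-659, -636)) = 1/((-10/(-1)*443 - 107) + 48) = 1/((-10*(-1)*443 - 107) + 48) = 1/((10*443 - 107) + 48) = 1/((4430 - 107) + 48) = 1/(4323 + 48) = 1/4371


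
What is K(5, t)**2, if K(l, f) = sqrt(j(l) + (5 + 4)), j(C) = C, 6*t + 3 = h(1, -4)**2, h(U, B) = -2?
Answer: 14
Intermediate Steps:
t = 1/6 (t = -1/2 + (1/6)*(-2)**2 = -1/2 + (1/6)*4 = -1/2 + 2/3 = 1/6 ≈ 0.16667)
K(l, f) = sqrt(9 + l) (K(l, f) = sqrt(l + (5 + 4)) = sqrt(l + 9) = sqrt(9 + l))
K(5, t)**2 = (sqrt(9 + 5))**2 = (sqrt(14))**2 = 14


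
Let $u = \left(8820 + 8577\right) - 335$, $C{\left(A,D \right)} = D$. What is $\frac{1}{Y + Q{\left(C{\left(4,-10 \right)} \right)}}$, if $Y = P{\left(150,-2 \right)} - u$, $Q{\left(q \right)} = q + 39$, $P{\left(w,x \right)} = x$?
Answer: $- \frac{1}{17035} \approx -5.8703 \cdot 10^{-5}$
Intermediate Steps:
$Q{\left(q \right)} = 39 + q$
$u = 17062$ ($u = 17397 - 335 = 17062$)
$Y = -17064$ ($Y = -2 - 17062 = -17064$)
$\frac{1}{Y + Q{\left(C{\left(4,-10 \right)} \right)}} = \frac{1}{-17064 + \left(39 - 10\right)} = \frac{1}{-17064 + 29} = \frac{1}{-17035} = - \frac{1}{17035}$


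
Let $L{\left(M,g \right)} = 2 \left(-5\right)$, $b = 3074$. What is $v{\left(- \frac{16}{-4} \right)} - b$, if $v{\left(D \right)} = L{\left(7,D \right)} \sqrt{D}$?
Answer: $-3094$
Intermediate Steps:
$L{\left(M,g \right)} = -10$
$v{\left(D \right)} = - 10 \sqrt{D}$
$v{\left(- \frac{16}{-4} \right)} - b = - 10 \sqrt{- \frac{16}{-4}} - 3074 = - 10 \sqrt{\left(-16\right) \left(- \frac{1}{4}\right)} - 3074 = - 10 \sqrt{4} - 3074 = \left(-10\right) 2 - 3074 = -20 - 3074 = -3094$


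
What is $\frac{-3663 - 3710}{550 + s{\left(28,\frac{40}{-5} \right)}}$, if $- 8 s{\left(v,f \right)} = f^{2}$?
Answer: $- \frac{7373}{542} \approx -13.603$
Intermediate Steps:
$s{\left(v,f \right)} = - \frac{f^{2}}{8}$
$\frac{-3663 - 3710}{550 + s{\left(28,\frac{40}{-5} \right)}} = \frac{-3663 - 3710}{550 - \frac{\left(\frac{40}{-5}\right)^{2}}{8}} = - \frac{7373}{550 - \frac{\left(40 \left(- \frac{1}{5}\right)\right)^{2}}{8}} = - \frac{7373}{550 - \frac{\left(-8\right)^{2}}{8}} = - \frac{7373}{550 - 8} = - \frac{7373}{542}$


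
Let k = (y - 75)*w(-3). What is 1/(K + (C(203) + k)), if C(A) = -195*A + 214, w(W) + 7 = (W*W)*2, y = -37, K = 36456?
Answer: -1/4147 ≈ -0.00024114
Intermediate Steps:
w(W) = -7 + 2*W² (w(W) = -7 + (W*W)*2 = -7 + W²*2 = -7 + 2*W²)
C(A) = 214 - 195*A
k = -1232 (k = (-37 - 75)*(-7 + 2*(-3)²) = -112*(-7 + 2*9) = -112*(-7 + 18) = -112*11 = -1232)
1/(K + (C(203) + k)) = 1/(36456 + ((214 - 195*203) - 1232)) = 1/(36456 + ((214 - 39585) - 1232)) = 1/(36456 + (-39371 - 1232)) = 1/(36456 - 40603) = 1/(-4147) = -1/4147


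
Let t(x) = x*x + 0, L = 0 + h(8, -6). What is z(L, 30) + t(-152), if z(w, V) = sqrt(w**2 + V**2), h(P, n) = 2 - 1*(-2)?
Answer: 23104 + 2*sqrt(229) ≈ 23134.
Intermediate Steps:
h(P, n) = 4 (h(P, n) = 2 + 2 = 4)
L = 4 (L = 0 + 4 = 4)
z(w, V) = sqrt(V**2 + w**2)
t(x) = x**2 (t(x) = x**2 + 0 = x**2)
z(L, 30) + t(-152) = sqrt(30**2 + 4**2) + (-152)**2 = sqrt(900 + 16) + 23104 = sqrt(916) + 23104 = 2*sqrt(229) + 23104 = 23104 + 2*sqrt(229)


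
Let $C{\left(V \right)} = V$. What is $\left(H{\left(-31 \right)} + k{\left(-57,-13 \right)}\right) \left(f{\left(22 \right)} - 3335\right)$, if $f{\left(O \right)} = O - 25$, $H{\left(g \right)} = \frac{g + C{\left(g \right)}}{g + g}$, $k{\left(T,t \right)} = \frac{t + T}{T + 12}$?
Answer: $- \frac{76774}{9} \approx -8530.4$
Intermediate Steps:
$k{\left(T,t \right)} = \frac{T + t}{12 + T}$
$H{\left(g \right)} = 1$ ($H{\left(g \right)} = \frac{g + g}{g + g} = \frac{2 g}{2 g} = 2 g \frac{1}{2 g} = 1$)
$f{\left(O \right)} = -25 + O$
$\left(H{\left(-31 \right)} + k{\left(-57,-13 \right)}\right) \left(f{\left(22 \right)} - 3335\right) = \left(1 + \frac{-57 - 13}{12 - 57}\right) \left(\left(-25 + 22\right) - 3335\right) = \left(1 + \frac{1}{-45} \left(-70\right)\right) \left(-3 - 3335\right) = \left(1 - - \frac{14}{9}\right) \left(-3338\right) = \left(1 + \frac{14}{9}\right) \left(-3338\right) = \frac{23}{9} \left(-3338\right) = - \frac{76774}{9}$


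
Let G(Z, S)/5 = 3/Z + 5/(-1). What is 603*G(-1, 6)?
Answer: -24120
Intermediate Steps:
G(Z, S) = -25 + 15/Z (G(Z, S) = 5*(3/Z + 5/(-1)) = 5*(3/Z + 5*(-1)) = 5*(3/Z - 5) = 5*(-5 + 3/Z) = -25 + 15/Z)
603*G(-1, 6) = 603*(-25 + 15/(-1)) = 603*(-25 + 15*(-1)) = 603*(-25 - 15) = 603*(-40) = -24120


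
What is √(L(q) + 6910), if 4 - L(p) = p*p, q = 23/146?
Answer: √147378295/146 ≈ 83.150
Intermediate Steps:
q = 23/146 (q = 23*(1/146) = 23/146 ≈ 0.15753)
L(p) = 4 - p² (L(p) = 4 - p*p = 4 - p²)
√(L(q) + 6910) = √((4 - (23/146)²) + 6910) = √((4 - 1*529/21316) + 6910) = √((4 - 529/21316) + 6910) = √(84735/21316 + 6910) = √(147378295/21316) = √147378295/146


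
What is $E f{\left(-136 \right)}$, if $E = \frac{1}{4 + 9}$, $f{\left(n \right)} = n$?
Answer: $- \frac{136}{13} \approx -10.462$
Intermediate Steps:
$E = \frac{1}{13} \approx 0.076923$
$E f{\left(-136 \right)} = \frac{1}{13} \left(-136\right) = - \frac{136}{13}$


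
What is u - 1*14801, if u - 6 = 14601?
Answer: -194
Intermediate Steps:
u = 14607 (u = 6 + 14601 = 14607)
u - 1*14801 = 14607 - 1*14801 = 14607 - 14801 = -194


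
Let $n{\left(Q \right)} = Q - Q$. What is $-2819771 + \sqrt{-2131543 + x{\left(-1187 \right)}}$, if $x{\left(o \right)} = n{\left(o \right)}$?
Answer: $-2819771 + i \sqrt{2131543} \approx -2.8198 \cdot 10^{6} + 1460.0 i$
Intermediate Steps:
$n{\left(Q \right)} = 0$
$x{\left(o \right)} = 0$
$-2819771 + \sqrt{-2131543 + x{\left(-1187 \right)}} = -2819771 + \sqrt{-2131543 + 0} = -2819771 + \sqrt{-2131543} = -2819771 + i \sqrt{2131543}$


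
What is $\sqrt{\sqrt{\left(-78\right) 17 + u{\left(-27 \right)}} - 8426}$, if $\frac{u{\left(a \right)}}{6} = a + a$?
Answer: $\sqrt{-8426 + 5 i \sqrt{66}} \approx 0.2213 + 91.793 i$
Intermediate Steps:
$u{\left(a \right)} = 12 a$ ($u{\left(a \right)} = 6 \left(a + a\right) = 6 \cdot 2 a = 12 a$)
$\sqrt{\sqrt{\left(-78\right) 17 + u{\left(-27 \right)}} - 8426} = \sqrt{\sqrt{\left(-78\right) 17 + 12 \left(-27\right)} - 8426} = \sqrt{\sqrt{-1326 - 324} - 8426} = \sqrt{\sqrt{-1650} - 8426} = \sqrt{5 i \sqrt{66} - 8426} = \sqrt{-8426 + 5 i \sqrt{66}}$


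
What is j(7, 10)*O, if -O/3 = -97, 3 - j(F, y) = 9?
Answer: -1746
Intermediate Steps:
j(F, y) = -6 (j(F, y) = 3 - 1*9 = 3 - 9 = -6)
O = 291 (O = -3*(-97) = 291)
j(7, 10)*O = -6*291 = -1746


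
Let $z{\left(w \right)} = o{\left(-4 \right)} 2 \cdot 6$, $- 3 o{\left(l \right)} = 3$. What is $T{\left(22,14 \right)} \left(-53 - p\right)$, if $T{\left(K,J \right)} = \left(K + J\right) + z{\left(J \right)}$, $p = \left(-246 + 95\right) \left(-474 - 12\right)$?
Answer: $-1762536$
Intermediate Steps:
$p = 73386$ ($p = \left(-151\right) \left(-486\right) = 73386$)
$o{\left(l \right)} = -1$ ($o{\left(l \right)} = \left(- \frac{1}{3}\right) 3 = -1$)
$z{\left(w \right)} = -12$ ($z{\left(w \right)} = \left(-1\right) 2 \cdot 6 = \left(-2\right) 6 = -12$)
$T{\left(K,J \right)} = -12 + J + K$ ($T{\left(K,J \right)} = \left(K + J\right) - 12 = \left(J + K\right) - 12 = -12 + J + K$)
$T{\left(22,14 \right)} \left(-53 - p\right) = \left(-12 + 14 + 22\right) \left(-53 - 73386\right) = 24 \left(-53 - 73386\right) = 24 \left(-73439\right) = -1762536$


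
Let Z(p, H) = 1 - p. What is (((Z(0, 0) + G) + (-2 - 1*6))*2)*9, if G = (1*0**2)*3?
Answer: -126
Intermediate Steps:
G = 0 (G = (1*0)*3 = 0*3 = 0)
(((Z(0, 0) + G) + (-2 - 1*6))*2)*9 = ((((1 - 1*0) + 0) + (-2 - 1*6))*2)*9 = ((((1 + 0) + 0) + (-2 - 6))*2)*9 = (((1 + 0) - 8)*2)*9 = ((1 - 8)*2)*9 = -7*2*9 = -14*9 = -126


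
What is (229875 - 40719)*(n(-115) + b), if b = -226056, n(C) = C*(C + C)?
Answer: -37756672536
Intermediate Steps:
n(C) = 2*C**2 (n(C) = C*(2*C) = 2*C**2)
(229875 - 40719)*(n(-115) + b) = (229875 - 40719)*(2*(-115)**2 - 226056) = 189156*(2*13225 - 226056) = 189156*(26450 - 226056) = 189156*(-199606) = -37756672536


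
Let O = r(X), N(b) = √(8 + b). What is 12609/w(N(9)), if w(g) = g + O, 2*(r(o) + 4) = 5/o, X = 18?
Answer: 63095436/2711 + 16341264*√17/2711 ≈ 48127.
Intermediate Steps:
r(o) = -4 + 5/(2*o) (r(o) = -4 + (5/o)/2 = -4 + 5/(2*o))
O = -139/36 (O = -4 + (5/2)/18 = -4 + (5/2)*(1/18) = -4 + 5/36 = -139/36 ≈ -3.8611)
w(g) = -139/36 + g (w(g) = g - 139/36 = -139/36 + g)
12609/w(N(9)) = 12609/(-139/36 + √(8 + 9)) = 12609/(-139/36 + √17)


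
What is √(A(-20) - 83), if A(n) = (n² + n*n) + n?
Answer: √697 ≈ 26.401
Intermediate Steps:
A(n) = n + 2*n² (A(n) = (n² + n²) + n = 2*n² + n = n + 2*n²)
√(A(-20) - 83) = √(-20*(1 + 2*(-20)) - 83) = √(-20*(1 - 40) - 83) = √(-20*(-39) - 83) = √(780 - 83) = √697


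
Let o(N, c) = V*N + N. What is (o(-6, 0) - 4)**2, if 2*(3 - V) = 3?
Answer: 361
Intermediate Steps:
V = 3/2 (V = 3 - 1/2*3 = 3 - 3/2 = 3/2 ≈ 1.5000)
o(N, c) = 5*N/2 (o(N, c) = 3*N/2 + N = 5*N/2)
(o(-6, 0) - 4)**2 = ((5/2)*(-6) - 4)**2 = (-15 - 4)**2 = (-19)**2 = 361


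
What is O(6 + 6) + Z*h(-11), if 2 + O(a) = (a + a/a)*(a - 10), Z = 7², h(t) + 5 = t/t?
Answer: -172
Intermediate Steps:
h(t) = -4 (h(t) = -5 + t/t = -5 + 1 = -4)
Z = 49
O(a) = -2 + (1 + a)*(-10 + a) (O(a) = -2 + (a + a/a)*(a - 10) = -2 + (a + 1)*(-10 + a) = -2 + (1 + a)*(-10 + a))
O(6 + 6) + Z*h(-11) = (-12 + (6 + 6)² - 9*(6 + 6)) + 49*(-4) = (-12 + 12² - 9*12) - 196 = (-12 + 144 - 108) - 196 = 24 - 196 = -172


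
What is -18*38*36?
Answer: -24624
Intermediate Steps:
-18*38*36 = -684*36 = -24624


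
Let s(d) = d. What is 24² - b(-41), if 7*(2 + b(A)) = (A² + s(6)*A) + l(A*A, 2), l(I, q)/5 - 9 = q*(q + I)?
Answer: -14264/7 ≈ -2037.7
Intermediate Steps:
l(I, q) = 45 + 5*q*(I + q) (l(I, q) = 45 + 5*(q*(q + I)) = 45 + 5*(q*(I + q)) = 45 + 5*q*(I + q))
b(A) = 51/7 + 6*A/7 + 11*A²/7 (b(A) = -2 + ((A² + 6*A) + (45 + 5*2² + 5*(A*A)*2))/7 = -2 + ((A² + 6*A) + (45 + 5*4 + 5*A²*2))/7 = -2 + ((A² + 6*A) + (45 + 20 + 10*A²))/7 = -2 + ((A² + 6*A) + (65 + 10*A²))/7 = -2 + (65 + 6*A + 11*A²)/7 = -2 + (65/7 + 6*A/7 + 11*A²/7) = 51/7 + 6*A/7 + 11*A²/7)
24² - b(-41) = 24² - (51/7 + (6/7)*(-41) + (11/7)*(-41)²) = 576 - (51/7 - 246/7 + (11/7)*1681) = 576 - (51/7 - 246/7 + 18491/7) = 576 - 1*18296/7 = 576 - 18296/7 = -14264/7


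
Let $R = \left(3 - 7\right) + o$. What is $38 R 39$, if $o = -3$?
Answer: $-10374$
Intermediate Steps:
$R = -7$ ($R = \left(3 - 7\right) - 3 = -4 - 3 = -7$)
$38 R 39 = 38 \left(-7\right) 39 = \left(-266\right) 39 = -10374$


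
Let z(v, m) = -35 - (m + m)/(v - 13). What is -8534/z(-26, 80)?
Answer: 332826/1205 ≈ 276.20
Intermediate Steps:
z(v, m) = -35 - 2*m/(-13 + v)
-8534/z(-26, 80) = -8534*(-13 - 26)/(455 - 35*(-26) - 2*80) = -8534*(-39/(455 + 910 - 160)) = -8534/((-1/39*1205)) = -8534/(-1205/39) = -8534*(-39/1205) = 332826/1205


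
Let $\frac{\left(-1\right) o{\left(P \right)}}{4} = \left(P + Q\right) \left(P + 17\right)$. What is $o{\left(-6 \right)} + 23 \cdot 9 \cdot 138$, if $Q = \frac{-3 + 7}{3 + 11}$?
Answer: $\frac{201722}{7} \approx 28817.0$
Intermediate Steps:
$Q = \frac{2}{7}$ ($Q = \frac{4}{14} = 4 \cdot \frac{1}{14} = \frac{2}{7} \approx 0.28571$)
$o{\left(P \right)} = - 4 \left(17 + P\right) \left(\frac{2}{7} + P\right)$ ($o{\left(P \right)} = - 4 \left(P + \frac{2}{7}\right) \left(P + 17\right) = - 4 \left(\frac{2}{7} + P\right) \left(17 + P\right) = - 4 \left(17 + P\right) \left(\frac{2}{7} + P\right)$)
$o{\left(-6 \right)} + 23 \cdot 9 \cdot 138 = \left(- \frac{136}{7} - 4 \left(-6\right)^{2} - - \frac{2904}{7}\right) + 23 \cdot 9 \cdot 138 = \left(- \frac{136}{7} - 144 + \frac{2904}{7}\right) + 207 \cdot 138 = \left(- \frac{136}{7} - 144 + \frac{2904}{7}\right) + 28566 = \frac{1760}{7} + 28566 = \frac{201722}{7}$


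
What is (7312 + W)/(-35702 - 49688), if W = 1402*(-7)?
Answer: 1251/42695 ≈ 0.029301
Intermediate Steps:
W = -9814
(7312 + W)/(-35702 - 49688) = (7312 - 9814)/(-35702 - 49688) = -2502/(-85390) = -2502*(-1/85390) = 1251/42695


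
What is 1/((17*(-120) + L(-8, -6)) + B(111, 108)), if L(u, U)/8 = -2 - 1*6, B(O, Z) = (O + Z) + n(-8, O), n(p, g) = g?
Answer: -1/1774 ≈ -0.00056370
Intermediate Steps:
B(O, Z) = Z + 2*O (B(O, Z) = (O + Z) + O = Z + 2*O)
L(u, U) = -64 (L(u, U) = 8*(-2 - 1*6) = 8*(-2 - 6) = 8*(-8) = -64)
1/((17*(-120) + L(-8, -6)) + B(111, 108)) = 1/((17*(-120) - 64) + (108 + 2*111)) = 1/((-2040 - 64) + (108 + 222)) = 1/(-2104 + 330) = 1/(-1774) = -1/1774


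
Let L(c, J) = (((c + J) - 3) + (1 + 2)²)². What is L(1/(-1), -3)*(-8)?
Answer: -32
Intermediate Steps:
L(c, J) = (6 + J + c)² (L(c, J) = (((J + c) - 3) + 3²)² = ((-3 + J + c) + 9)² = (6 + J + c)²)
L(1/(-1), -3)*(-8) = (6 - 3 + 1/(-1))²*(-8) = (6 - 3 - 1)²*(-8) = 2²*(-8) = 4*(-8) = -32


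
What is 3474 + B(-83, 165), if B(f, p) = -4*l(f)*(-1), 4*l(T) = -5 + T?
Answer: 3386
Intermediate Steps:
l(T) = -5/4 + T/4 (l(T) = (-5 + T)/4 = -5/4 + T/4)
B(f, p) = -5 + f (B(f, p) = -4*(-5/4 + f/4)*(-1) = (5 - f)*(-1) = -5 + f)
3474 + B(-83, 165) = 3474 + (-5 - 83) = 3474 - 88 = 3386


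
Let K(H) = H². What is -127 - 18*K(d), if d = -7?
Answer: -1009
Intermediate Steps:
-127 - 18*K(d) = -127 - 18*(-7)² = -127 - 18*49 = -127 - 882 = -1009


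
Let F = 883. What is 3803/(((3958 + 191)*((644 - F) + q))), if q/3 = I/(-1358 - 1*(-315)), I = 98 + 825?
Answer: -3966529/1045738854 ≈ -0.0037930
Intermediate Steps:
I = 923
q = -2769/1043 (q = 3*(923/(-1358 - 1*(-315))) = 3*(923/(-1358 + 315)) = 3*(923/(-1043)) = 3*(923*(-1/1043)) = 3*(-923/1043) = -2769/1043 ≈ -2.6548)
3803/(((3958 + 191)*((644 - F) + q))) = 3803/(((3958 + 191)*((644 - 1*883) - 2769/1043))) = 3803/((4149*((644 - 883) - 2769/1043))) = 3803/((4149*(-239 - 2769/1043))) = 3803/((4149*(-252046/1043))) = 3803/(-1045738854/1043) = 3803*(-1043/1045738854) = -3966529/1045738854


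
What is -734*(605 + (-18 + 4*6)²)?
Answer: -470494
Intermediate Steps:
-734*(605 + (-18 + 4*6)²) = -734*(605 + (-18 + 24)²) = -734*(605 + 6²) = -734*(605 + 36) = -734*641 = -470494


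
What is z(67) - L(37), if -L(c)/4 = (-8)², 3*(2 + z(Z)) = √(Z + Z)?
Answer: 254 + √134/3 ≈ 257.86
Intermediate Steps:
z(Z) = -2 + √2*√Z/3 (z(Z) = -2 + √(Z + Z)/3 = -2 + √(2*Z)/3 = -2 + (√2*√Z)/3 = -2 + √2*√Z/3)
L(c) = -256 (L(c) = -4*(-8)² = -4*64 = -256)
z(67) - L(37) = (-2 + √2*√67/3) - 1*(-256) = (-2 + √134/3) + 256 = 254 + √134/3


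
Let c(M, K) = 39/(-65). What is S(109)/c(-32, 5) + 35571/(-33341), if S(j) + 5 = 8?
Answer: -202276/33341 ≈ -6.0669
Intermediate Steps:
S(j) = 3 (S(j) = -5 + 8 = 3)
c(M, K) = -⅗ (c(M, K) = 39*(-1/65) = -⅗)
S(109)/c(-32, 5) + 35571/(-33341) = 3/(-⅗) + 35571/(-33341) = 3*(-5/3) + 35571*(-1/33341) = -5 - 35571/33341 = -202276/33341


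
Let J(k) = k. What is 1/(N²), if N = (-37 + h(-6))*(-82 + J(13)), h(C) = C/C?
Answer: 1/6170256 ≈ 1.6207e-7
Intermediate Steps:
h(C) = 1
N = 2484 (N = (-37 + 1)*(-82 + 13) = -36*(-69) = 2484)
1/(N²) = 1/(2484²) = 1/6170256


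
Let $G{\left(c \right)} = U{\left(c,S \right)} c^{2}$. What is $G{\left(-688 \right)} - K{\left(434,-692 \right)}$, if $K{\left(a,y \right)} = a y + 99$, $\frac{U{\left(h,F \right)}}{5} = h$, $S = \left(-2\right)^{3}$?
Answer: $-1628003131$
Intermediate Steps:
$S = -8$
$U{\left(h,F \right)} = 5 h$
$K{\left(a,y \right)} = 99 + a y$
$G{\left(c \right)} = 5 c^{3}$ ($G{\left(c \right)} = 5 c c^{2} = 5 c^{3}$)
$G{\left(-688 \right)} - K{\left(434,-692 \right)} = 5 \left(-688\right)^{3} - \left(99 + 434 \left(-692\right)\right) = 5 \left(-325660672\right) - \left(99 - 300328\right) = -1628303360 - -300229 = -1628303360 + 300229 = -1628003131$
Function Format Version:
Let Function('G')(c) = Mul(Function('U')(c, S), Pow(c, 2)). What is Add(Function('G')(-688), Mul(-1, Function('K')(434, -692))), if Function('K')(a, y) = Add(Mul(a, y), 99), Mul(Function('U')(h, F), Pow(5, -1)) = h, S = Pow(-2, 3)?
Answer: -1628003131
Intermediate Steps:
S = -8
Function('U')(h, F) = Mul(5, h)
Function('K')(a, y) = Add(99, Mul(a, y))
Function('G')(c) = Mul(5, Pow(c, 3)) (Function('G')(c) = Mul(Mul(5, c), Pow(c, 2)) = Mul(5, Pow(c, 3)))
Add(Function('G')(-688), Mul(-1, Function('K')(434, -692))) = Add(Mul(5, Pow(-688, 3)), Mul(-1, Add(99, Mul(434, -692)))) = Add(Mul(5, -325660672), Mul(-1, Add(99, -300328))) = Add(-1628303360, Mul(-1, -300229)) = Add(-1628303360, 300229) = -1628003131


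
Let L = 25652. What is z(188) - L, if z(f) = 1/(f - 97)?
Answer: -2334331/91 ≈ -25652.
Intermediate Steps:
z(f) = 1/(-97 + f)
z(188) - L = 1/(-97 + 188) - 1*25652 = 1/91 - 25652 = -2334331/91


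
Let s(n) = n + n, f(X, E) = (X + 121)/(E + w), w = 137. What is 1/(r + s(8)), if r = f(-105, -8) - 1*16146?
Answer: -129/2080754 ≈ -6.1997e-5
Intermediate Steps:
f(X, E) = (121 + X)/(137 + E) (f(X, E) = (X + 121)/(E + 137) = (121 + X)/(137 + E))
s(n) = 2*n
r = -2082818/129 (r = (121 - 105)/(137 - 8) - 1*16146 = 16/129 - 16146 = -2082818/129 ≈ -16146.)
1/(r + s(8)) = 1/(-2082818/129 + 2*8) = 1/(-2082818/129 + 16) = 1/(-2080754/129) = -129/2080754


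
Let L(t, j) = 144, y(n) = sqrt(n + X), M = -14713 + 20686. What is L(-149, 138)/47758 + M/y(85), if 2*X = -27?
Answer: 72/23879 + 543*sqrt(286)/13 ≈ 706.38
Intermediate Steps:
X = -27/2 (X = (1/2)*(-27) = -27/2 ≈ -13.500)
M = 5973
y(n) = sqrt(-27/2 + n) (y(n) = sqrt(n - 27/2) = sqrt(-27/2 + n))
L(-149, 138)/47758 + M/y(85) = 144/47758 + 5973/((sqrt(-54 + 4*85)/2)) = 144*(1/47758) + 5973/((sqrt(-54 + 340)/2)) = 72/23879 + 5973/((sqrt(286)/2)) = 72/23879 + 5973*(sqrt(286)/143) = 72/23879 + 543*sqrt(286)/13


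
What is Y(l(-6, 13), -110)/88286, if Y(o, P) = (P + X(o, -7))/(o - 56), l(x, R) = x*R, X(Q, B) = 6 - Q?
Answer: 13/5915162 ≈ 2.1977e-6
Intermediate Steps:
l(x, R) = R*x
Y(o, P) = (6 + P - o)/(-56 + o) (Y(o, P) = (P + (6 - o))/(o - 56) = (6 + P - o)/(-56 + o))
Y(l(-6, 13), -110)/88286 = ((6 - 110 - 13*(-6))/(-56 + 13*(-6)))/88286 = ((6 - 110 - 1*(-78))/(-56 - 78))*(1/88286) = ((6 - 110 + 78)/(-134))*(1/88286) = -1/134*(-26)*(1/88286) = (13/67)*(1/88286) = 13/5915162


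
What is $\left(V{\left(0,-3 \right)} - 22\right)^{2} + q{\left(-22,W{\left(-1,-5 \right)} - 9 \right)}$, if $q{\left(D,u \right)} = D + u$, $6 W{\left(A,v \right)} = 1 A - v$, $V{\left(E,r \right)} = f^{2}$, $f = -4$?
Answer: $\frac{17}{3} \approx 5.6667$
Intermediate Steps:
$V{\left(E,r \right)} = 16$ ($V{\left(E,r \right)} = \left(-4\right)^{2} = 16$)
$W{\left(A,v \right)} = - \frac{v}{6} + \frac{A}{6}$ ($W{\left(A,v \right)} = \frac{1 A - v}{6} = \frac{A - v}{6} = - \frac{v}{6} + \frac{A}{6}$)
$\left(V{\left(0,-3 \right)} - 22\right)^{2} + q{\left(-22,W{\left(-1,-5 \right)} - 9 \right)} = \left(16 - 22\right)^{2} + \left(-22 + \left(\left(\left(- \frac{1}{6}\right) \left(-5\right) + \frac{1}{6} \left(-1\right)\right) - 9\right)\right) = \left(-6\right)^{2} + \left(-22 + \left(\left(\frac{5}{6} - \frac{1}{6}\right) - 9\right)\right) = 36 + \left(-22 + \left(\frac{2}{3} - 9\right)\right) = 36 - \frac{91}{3} = \frac{17}{3}$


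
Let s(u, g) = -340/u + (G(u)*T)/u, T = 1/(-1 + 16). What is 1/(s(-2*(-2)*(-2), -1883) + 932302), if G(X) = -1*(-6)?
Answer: 20/18646889 ≈ 1.0726e-6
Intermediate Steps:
T = 1/15 ≈ 0.066667
G(X) = 6
s(u, g) = -1698/(5*u) (s(u, g) = -340/u + (6*(1/15))/u = -340/u + 2/(5*u) = -1698/(5*u))
1/(s(-2*(-2)*(-2), -1883) + 932302) = 1/(-1698/(5*(-2*(-2)*(-2))) + 932302) = 1/(-1698/(5*(4*(-2))) + 932302) = 1/(-1698/5/(-8) + 932302) = 1/(-1698/5*(-⅛) + 932302) = 1/(849/20 + 932302) = 1/(18646889/20) = 20/18646889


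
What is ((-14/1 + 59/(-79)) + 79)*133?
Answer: 675108/79 ≈ 8545.7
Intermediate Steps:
((-14/1 + 59/(-79)) + 79)*133 = ((-14*1 + 59*(-1/79)) + 79)*133 = ((-14 - 59/79) + 79)*133 = (-1165/79 + 79)*133 = (5076/79)*133 = 675108/79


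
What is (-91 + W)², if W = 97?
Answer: 36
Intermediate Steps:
(-91 + W)² = (-91 + 97)² = 6² = 36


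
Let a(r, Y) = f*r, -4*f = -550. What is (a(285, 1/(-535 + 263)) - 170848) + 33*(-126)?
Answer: -271637/2 ≈ -1.3582e+5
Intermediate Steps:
f = 275/2 (f = -¼*(-550) = 275/2 ≈ 137.50)
a(r, Y) = 275*r/2
(a(285, 1/(-535 + 263)) - 170848) + 33*(-126) = ((275/2)*285 - 170848) + 33*(-126) = (78375/2 - 170848) - 4158 = -263321/2 - 4158 = -271637/2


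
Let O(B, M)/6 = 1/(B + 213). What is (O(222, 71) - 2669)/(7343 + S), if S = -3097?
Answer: -387003/615670 ≈ -0.62859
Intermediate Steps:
O(B, M) = 6/(213 + B) (O(B, M) = 6/(B + 213) = 6/(213 + B))
(O(222, 71) - 2669)/(7343 + S) = (6/(213 + 222) - 2669)/(7343 - 3097) = (6/435 - 2669)/4246 = (6*(1/435) - 2669)*(1/4246) = (2/145 - 2669)*(1/4246) = -387003/145*1/4246 = -387003/615670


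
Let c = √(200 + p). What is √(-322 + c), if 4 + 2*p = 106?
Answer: √(-322 + √251) ≈ 17.497*I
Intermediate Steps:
p = 51 (p = -2 + (½)*106 = -2 + 53 = 51)
c = √251 (c = √(200 + 51) = √251 ≈ 15.843)
√(-322 + c) = √(-322 + √251)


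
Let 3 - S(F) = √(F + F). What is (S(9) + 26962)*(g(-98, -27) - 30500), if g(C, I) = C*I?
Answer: -751083110 + 83562*√2 ≈ -7.5096e+8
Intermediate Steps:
S(F) = 3 - √2*√F (S(F) = 3 - √(F + F) = 3 - √(2*F) = 3 - √2*√F)
(S(9) + 26962)*(g(-98, -27) - 30500) = ((3 - √2*√9) + 26962)*(-98*(-27) - 30500) = ((3 - 1*√2*3) + 26962)*(2646 - 30500) = ((3 - 3*√2) + 26962)*(-27854) = (26965 - 3*√2)*(-27854) = -751083110 + 83562*√2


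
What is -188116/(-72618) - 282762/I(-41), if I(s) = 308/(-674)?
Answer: 247137708877/399399 ≈ 6.1877e+5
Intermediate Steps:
I(s) = -154/337 (I(s) = 308*(-1/674) = -154/337)
-188116/(-72618) - 282762/I(-41) = -188116/(-72618) - 282762/(-154/337) = -188116*(-1/72618) - 282762*(-337/154) = 94058/36309 + 47645397/77 = 247137708877/399399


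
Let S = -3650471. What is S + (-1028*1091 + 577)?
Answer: -4771442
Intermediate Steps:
S + (-1028*1091 + 577) = -3650471 + (-1028*1091 + 577) = -3650471 + (-1121548 + 577) = -3650471 - 1120971 = -4771442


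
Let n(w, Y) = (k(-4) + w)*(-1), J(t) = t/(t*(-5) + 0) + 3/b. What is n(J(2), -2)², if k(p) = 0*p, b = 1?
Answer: 196/25 ≈ 7.8400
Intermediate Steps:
k(p) = 0
J(t) = 14/5 (J(t) = t/(t*(-5) + 0) + 3/1 = t/(-5*t + 0) + 3*1 = t/((-5*t)) + 3 = t*(-1/(5*t)) + 3 = -⅕ + 3 = 14/5)
n(w, Y) = -w (n(w, Y) = (0 + w)*(-1) = w*(-1) = -w)
n(J(2), -2)² = (-1*14/5)² = (-14/5)² = 196/25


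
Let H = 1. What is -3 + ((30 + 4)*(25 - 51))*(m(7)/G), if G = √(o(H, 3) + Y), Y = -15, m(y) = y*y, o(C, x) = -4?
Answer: -3 + 43316*I*√19/19 ≈ -3.0 + 9937.4*I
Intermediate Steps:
m(y) = y²
G = I*√19 (G = √(-4 - 15) = √(-19) = I*√19 ≈ 4.3589*I)
-3 + ((30 + 4)*(25 - 51))*(m(7)/G) = -3 + ((30 + 4)*(25 - 51))*(7²/((I*√19))) = -3 + (34*(-26))*(49*(-I*√19/19)) = -3 - (-43316)*I*√19/19 = -3 + 43316*I*√19/19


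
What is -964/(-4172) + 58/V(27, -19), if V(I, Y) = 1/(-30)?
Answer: -1814579/1043 ≈ -1739.8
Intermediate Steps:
V(I, Y) = -1/30 (V(I, Y) = 1*(-1/30) = -1/30)
-964/(-4172) + 58/V(27, -19) = -964/(-4172) + 58/(-1/30) = -964*(-1/4172) + 58*(-30) = 241/1043 - 1740 = -1814579/1043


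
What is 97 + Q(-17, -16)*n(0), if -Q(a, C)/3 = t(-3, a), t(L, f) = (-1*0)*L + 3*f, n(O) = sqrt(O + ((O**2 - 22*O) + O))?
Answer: 97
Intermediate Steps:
n(O) = sqrt(O**2 - 20*O) (n(O) = sqrt(O + (O**2 - 21*O)) = sqrt(O**2 - 20*O))
t(L, f) = 3*f (t(L, f) = 0*L + 3*f = 0 + 3*f = 3*f)
Q(a, C) = -9*a
97 + Q(-17, -16)*n(0) = 97 + (-9*(-17))*sqrt(0*(-20 + 0)) = 97 + 153*sqrt(0*(-20)) = 97 + 153*sqrt(0) = 97 + 153*0 = 97 + 0 = 97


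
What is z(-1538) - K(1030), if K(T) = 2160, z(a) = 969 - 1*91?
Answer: -1282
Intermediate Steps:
z(a) = 878 (z(a) = 969 - 91 = 878)
z(-1538) - K(1030) = 878 - 1*2160 = 878 - 2160 = -1282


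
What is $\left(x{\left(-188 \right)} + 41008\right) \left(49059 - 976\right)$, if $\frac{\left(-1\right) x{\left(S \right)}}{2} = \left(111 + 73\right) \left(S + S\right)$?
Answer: $8624936208$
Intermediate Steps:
$x{\left(S \right)} = - 736 S$ ($x{\left(S \right)} = - 2 \left(111 + 73\right) \left(S + S\right) = - 2 \cdot 184 \cdot 2 S = - 2 \cdot 368 S = - 736 S$)
$\left(x{\left(-188 \right)} + 41008\right) \left(49059 - 976\right) = \left(\left(-736\right) \left(-188\right) + 41008\right) \left(49059 - 976\right) = \left(138368 + 41008\right) 48083 = 179376 \cdot 48083 = 8624936208$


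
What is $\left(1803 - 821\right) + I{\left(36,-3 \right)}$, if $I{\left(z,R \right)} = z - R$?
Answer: $1021$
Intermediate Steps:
$\left(1803 - 821\right) + I{\left(36,-3 \right)} = \left(1803 - 821\right) + \left(36 - -3\right) = 982 + \left(36 + 3\right) = 982 + 39 = 1021$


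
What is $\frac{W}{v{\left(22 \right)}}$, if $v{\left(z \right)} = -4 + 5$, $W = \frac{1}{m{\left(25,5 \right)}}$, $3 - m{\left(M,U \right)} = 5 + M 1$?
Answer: $- \frac{1}{27} \approx -0.037037$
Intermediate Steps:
$m{\left(M,U \right)} = -2 - M$ ($m{\left(M,U \right)} = 3 - \left(5 + M 1\right) = 3 - \left(5 + M\right) = -2 - M$)
$W = - \frac{1}{27}$ ($W = \frac{1}{-2 - 25} = \frac{1}{-27} = - \frac{1}{27} \approx -0.037037$)
$v{\left(z \right)} = 1$
$\frac{W}{v{\left(22 \right)}} = - \frac{1}{27 \cdot 1} = \left(- \frac{1}{27}\right) 1 = - \frac{1}{27}$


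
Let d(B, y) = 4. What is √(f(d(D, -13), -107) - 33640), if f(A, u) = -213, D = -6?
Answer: I*√33853 ≈ 183.99*I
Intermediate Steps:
√(f(d(D, -13), -107) - 33640) = √(-213 - 33640) = √(-33853) = I*√33853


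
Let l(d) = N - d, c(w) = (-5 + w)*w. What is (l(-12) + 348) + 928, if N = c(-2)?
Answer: 1302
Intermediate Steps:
c(w) = w*(-5 + w)
N = 14 (N = -2*(-5 - 2) = -2*(-7) = 14)
l(d) = 14 - d
(l(-12) + 348) + 928 = ((14 - 1*(-12)) + 348) + 928 = ((14 + 12) + 348) + 928 = (26 + 348) + 928 = 374 + 928 = 1302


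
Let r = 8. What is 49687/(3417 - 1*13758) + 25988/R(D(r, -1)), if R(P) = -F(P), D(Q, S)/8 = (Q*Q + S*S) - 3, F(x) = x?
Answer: -73346665/1282284 ≈ -57.200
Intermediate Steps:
D(Q, S) = -24 + 8*Q**2 + 8*S**2 (D(Q, S) = 8*((Q*Q + S*S) - 3) = 8*((Q**2 + S**2) - 3) = 8*(-3 + Q**2 + S**2) = -24 + 8*Q**2 + 8*S**2)
R(P) = -P
49687/(3417 - 1*13758) + 25988/R(D(r, -1)) = 49687/(3417 - 1*13758) + 25988/((-(-24 + 8*8**2 + 8*(-1)**2))) = 49687/(3417 - 13758) + 25988/((-(-24 + 8*64 + 8*1))) = 49687/(-10341) + 25988/((-(-24 + 512 + 8))) = 49687*(-1/10341) + 25988/((-1*496)) = -49687/10341 + 25988/(-496) = -49687/10341 + 25988*(-1/496) = -49687/10341 - 6497/124 = -73346665/1282284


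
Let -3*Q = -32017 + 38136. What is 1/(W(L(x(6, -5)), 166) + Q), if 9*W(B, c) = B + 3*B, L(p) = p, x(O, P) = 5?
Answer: -9/18337 ≈ -0.00049081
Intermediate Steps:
W(B, c) = 4*B/9 (W(B, c) = (B + 3*B)/9 = (4*B)/9 = 4*B/9)
Q = -6119/3 (Q = -(-32017 + 38136)/3 = -⅓*6119 = -6119/3 ≈ -2039.7)
1/(W(L(x(6, -5)), 166) + Q) = 1/((4/9)*5 - 6119/3) = 1/(20/9 - 6119/3) = 1/(-18337/9) = -9/18337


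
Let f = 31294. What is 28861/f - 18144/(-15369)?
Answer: 337121015/160319162 ≈ 2.1028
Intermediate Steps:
28861/f - 18144/(-15369) = 28861/31294 - 18144/(-15369) = 28861*(1/31294) - 18144*(-1/15369) = 28861/31294 + 6048/5123 = 337121015/160319162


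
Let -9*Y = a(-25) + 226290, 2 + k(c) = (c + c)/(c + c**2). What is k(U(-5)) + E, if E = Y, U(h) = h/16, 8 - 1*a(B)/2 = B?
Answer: -829942/33 ≈ -25150.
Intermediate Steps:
a(B) = 16 - 2*B
U(h) = h/16 (U(h) = h*(1/16) = h/16)
k(c) = -2 + 2*c/(c + c**2) (k(c) = -2 + (c + c)/(c + c**2) = -2 + (2*c)/(c + c**2) = -2 + 2*c/(c + c**2))
Y = -75452/3 (Y = -((16 - 2*(-25)) + 226290)/9 = -((16 + 50) + 226290)/9 = -(66 + 226290)/9 = -1/9*226356 = -75452/3 ≈ -25151.)
E = -75452/3 ≈ -25151.
k(U(-5)) + E = -2*(1/16)*(-5)/(1 + (1/16)*(-5)) - 75452/3 = -2*(-5/16)/(1 - 5/16) - 75452/3 = -2*(-5/16)/11/16 - 75452/3 = -2*(-5/16)*16/11 - 75452/3 = 10/11 - 75452/3 = -829942/33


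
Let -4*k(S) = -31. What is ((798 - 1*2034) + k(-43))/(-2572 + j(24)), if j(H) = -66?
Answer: 4913/10552 ≈ 0.46560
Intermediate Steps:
k(S) = 31/4 (k(S) = -1/4*(-31) = 31/4)
((798 - 1*2034) + k(-43))/(-2572 + j(24)) = ((798 - 1*2034) + 31/4)/(-2572 - 66) = ((798 - 2034) + 31/4)/(-2638) = (-1236 + 31/4)*(-1/2638) = -4913/4*(-1/2638) = 4913/10552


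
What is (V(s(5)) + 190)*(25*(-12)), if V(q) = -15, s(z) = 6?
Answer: -52500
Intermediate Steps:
(V(s(5)) + 190)*(25*(-12)) = (-15 + 190)*(25*(-12)) = 175*(-300) = -52500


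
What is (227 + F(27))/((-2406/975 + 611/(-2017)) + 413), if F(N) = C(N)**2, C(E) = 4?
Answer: 159292575/268915616 ≈ 0.59235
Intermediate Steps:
F(N) = 16 (F(N) = 4**2 = 16)
(227 + F(27))/((-2406/975 + 611/(-2017)) + 413) = (227 + 16)/((-2406/975 + 611/(-2017)) + 413) = 243/((-2406*1/975 + 611*(-1/2017)) + 413) = 243/((-802/325 - 611/2017) + 413) = 243/(-1816209/655525 + 413) = 243/(268915616/655525) = 243*(655525/268915616) = 159292575/268915616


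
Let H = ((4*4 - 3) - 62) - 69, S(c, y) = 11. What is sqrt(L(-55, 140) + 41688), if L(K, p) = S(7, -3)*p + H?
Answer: 3*sqrt(4790) ≈ 207.63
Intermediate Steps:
H = -118 (H = ((16 - 3) - 62) - 69 = (13 - 62) - 69 = -49 - 69 = -118)
L(K, p) = -118 + 11*p (L(K, p) = 11*p - 118 = -118 + 11*p)
sqrt(L(-55, 140) + 41688) = sqrt((-118 + 11*140) + 41688) = sqrt((-118 + 1540) + 41688) = sqrt(1422 + 41688) = sqrt(43110) = 3*sqrt(4790)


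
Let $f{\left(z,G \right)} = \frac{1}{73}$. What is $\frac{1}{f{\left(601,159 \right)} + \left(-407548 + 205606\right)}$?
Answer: $- \frac{73}{14741765} \approx -4.9519 \cdot 10^{-6}$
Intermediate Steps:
$f{\left(z,G \right)} = \frac{1}{73}$
$\frac{1}{f{\left(601,159 \right)} + \left(-407548 + 205606\right)} = \frac{1}{\frac{1}{73} + \left(-407548 + 205606\right)} = \frac{1}{\frac{1}{73} - 201942} = \frac{1}{- \frac{14741765}{73}} = - \frac{73}{14741765}$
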